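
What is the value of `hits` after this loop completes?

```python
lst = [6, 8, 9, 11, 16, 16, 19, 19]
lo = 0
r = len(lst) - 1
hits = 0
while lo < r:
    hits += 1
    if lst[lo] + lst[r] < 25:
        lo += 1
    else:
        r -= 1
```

Steps to find pair summing to 25
`hits` takes the values: 0 → 1 → 2 → 3 → 4 → 5 → 6 → 7

Answer: 7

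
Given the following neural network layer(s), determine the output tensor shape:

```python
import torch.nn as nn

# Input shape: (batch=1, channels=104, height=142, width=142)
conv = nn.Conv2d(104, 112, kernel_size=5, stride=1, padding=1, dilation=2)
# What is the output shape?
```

Input: (1, 104, 142, 142) -> Output: (1, 112, 136, 136)

Answer: (1, 112, 136, 136)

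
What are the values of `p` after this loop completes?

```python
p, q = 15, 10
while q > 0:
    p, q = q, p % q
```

GCD of 15 and 10
`p` takes the values: 15 → 10 → 5

Answer: 5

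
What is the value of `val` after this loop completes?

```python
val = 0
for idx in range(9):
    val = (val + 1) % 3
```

Increment mod 3, 9 times = 0
`val` takes the values: 0 → 1 → 2 → 0 → 1 → 2 → 0 → 1 → 2 → 0

Answer: 0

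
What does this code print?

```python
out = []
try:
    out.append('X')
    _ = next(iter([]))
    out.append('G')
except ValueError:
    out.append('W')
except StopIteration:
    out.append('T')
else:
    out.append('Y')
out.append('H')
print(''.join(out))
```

Execution trace: 'X' (try body) → 'T' (except StopIteration) → 'H' (after the try/except). Output: XTH

Answer: XTH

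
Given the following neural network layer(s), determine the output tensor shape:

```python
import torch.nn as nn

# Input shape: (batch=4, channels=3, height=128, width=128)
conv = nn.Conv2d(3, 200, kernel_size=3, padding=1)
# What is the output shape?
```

Input: (4, 3, 128, 128) -> Output: (4, 200, 128, 128)

Answer: (4, 200, 128, 128)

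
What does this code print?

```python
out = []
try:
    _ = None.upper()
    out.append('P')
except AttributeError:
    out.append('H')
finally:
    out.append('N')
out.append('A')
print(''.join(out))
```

Execution trace: 'H' (except AttributeError) → 'N' (finally) → 'A' (after the try/except). Output: HNA

Answer: HNA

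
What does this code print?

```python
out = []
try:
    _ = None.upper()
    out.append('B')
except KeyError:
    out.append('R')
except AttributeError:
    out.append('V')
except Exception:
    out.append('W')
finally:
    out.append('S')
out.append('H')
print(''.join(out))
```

Execution trace: 'V' (except AttributeError) → 'S' (finally) → 'H' (after the try/except). Output: VSH

Answer: VSH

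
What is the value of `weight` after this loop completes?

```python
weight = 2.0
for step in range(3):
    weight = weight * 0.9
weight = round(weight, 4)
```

Exponential decay: 2.0 * 0.9^3
`weight` takes the values: 2.0 → 1.8 → 1.62 → 1.458

Answer: 1.458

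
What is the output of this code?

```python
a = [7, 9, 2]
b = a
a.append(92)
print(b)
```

Key concept: basic list aliasing.
Step by step:
`a = [7, 9, 2]` → a = [7, 9, 2]
`b = a` → b = [7, 9, 2] (same object as a)
`a.append(92)` → a = [7, 9, 2, 92] (same object as b); b = [7, 9, 2, 92] (same object as a)
`print(b)` → prints [7, 9, 2, 92]

Answer: [7, 9, 2, 92]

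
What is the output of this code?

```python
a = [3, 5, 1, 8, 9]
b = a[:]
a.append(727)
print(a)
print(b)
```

Key concept: slice [:] creates copy.
Step by step:
`a = [3, 5, 1, 8, 9]` → a = [3, 5, 1, 8, 9]
`b = a[:]` → b = [3, 5, 1, 8, 9]
`a.append(727)` → a = [3, 5, 1, 8, 9, 727]
`print(a)` → prints [3, 5, 1, 8, 9, 727]
`print(b)` → prints [3, 5, 1, 8, 9]

Answer:
[3, 5, 1, 8, 9, 727]
[3, 5, 1, 8, 9]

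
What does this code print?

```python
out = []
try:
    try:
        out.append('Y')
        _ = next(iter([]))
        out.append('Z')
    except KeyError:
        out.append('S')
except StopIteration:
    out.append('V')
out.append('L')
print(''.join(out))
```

Execution trace: 'Y' (try body) → 'V' (outer except StopIteration) → 'L' (after the try/except). Output: YVL

Answer: YVL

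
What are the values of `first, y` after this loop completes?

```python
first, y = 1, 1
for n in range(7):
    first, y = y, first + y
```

Fibonacci: after 7 iterations
`first, y` takes the values: (1, 1) → (1, 2) → (2, 3) → (3, 5) → (5, 8) → (8, 13) → (13, 21) → (21, 34)

Answer: 21, 34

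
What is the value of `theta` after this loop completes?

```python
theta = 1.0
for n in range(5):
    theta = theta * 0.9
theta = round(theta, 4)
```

Exponential decay: 1.0 * 0.9^5
`theta` takes the values: 1.0 → 0.9 → 0.81 → 0.729 → 0.6561 → 0.59049 → 0.5905

Answer: 0.5905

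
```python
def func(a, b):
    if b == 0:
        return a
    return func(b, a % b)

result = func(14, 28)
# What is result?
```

func(14, 28) -> func(28, 14) -> func(14, 0) -> 14

Answer: 14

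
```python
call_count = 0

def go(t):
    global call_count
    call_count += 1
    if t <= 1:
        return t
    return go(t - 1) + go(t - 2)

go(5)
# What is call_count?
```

Calls(t) = 1 + Calls(t-1) + Calls(t-2); Calls(0)=Calls(1)=1. For t=5 this gives 15.

Answer: 15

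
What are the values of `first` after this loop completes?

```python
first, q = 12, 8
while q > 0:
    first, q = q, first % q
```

GCD of 12 and 8
`first` takes the values: 12 → 8 → 4

Answer: 4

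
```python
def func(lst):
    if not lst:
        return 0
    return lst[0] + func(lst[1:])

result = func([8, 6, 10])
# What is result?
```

8 + 6 + 10 + 0 = 24

Answer: 24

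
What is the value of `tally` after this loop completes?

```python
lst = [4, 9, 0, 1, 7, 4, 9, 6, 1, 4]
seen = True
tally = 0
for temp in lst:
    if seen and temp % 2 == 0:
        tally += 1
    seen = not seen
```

Count even values at even positions
`tally` takes the values: 0 → 1 → 2

Answer: 2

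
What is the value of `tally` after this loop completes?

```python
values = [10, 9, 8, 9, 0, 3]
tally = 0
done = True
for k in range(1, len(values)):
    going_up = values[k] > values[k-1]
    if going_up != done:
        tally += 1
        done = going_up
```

Count direction changes in [10, 9, 8, 9, 0, 3]
`tally` takes the values: 0 → 1 → 2 → 3 → 4

Answer: 4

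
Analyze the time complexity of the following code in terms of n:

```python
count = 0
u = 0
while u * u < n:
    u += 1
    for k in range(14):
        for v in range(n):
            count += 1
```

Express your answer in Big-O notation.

Each loop level contributes: √n × 1 × n. Multiplying the contributions gives O(n√n).

Answer: O(n√n)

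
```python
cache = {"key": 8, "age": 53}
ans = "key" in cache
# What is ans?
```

Trace:
`cache = {"key": 8, "age": 53}` → cache = {'key': 8, 'age': 53}
`ans = "key" in cache` → ans = True
So ans = True

Answer: True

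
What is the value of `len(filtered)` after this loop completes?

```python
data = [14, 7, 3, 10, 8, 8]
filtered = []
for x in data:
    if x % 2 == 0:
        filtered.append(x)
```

Count even numbers in [14, 7, 3, 10, 8, 8]
`filtered` takes the values: [] → [14] → [14, 10] → [14, 10, 8] → [14, 10, 8, 8]
So `len(filtered)` = 4

Answer: 4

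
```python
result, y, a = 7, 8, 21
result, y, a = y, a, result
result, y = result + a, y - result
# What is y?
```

Trace:
`result, y, a = 7, 8, 21` → result = 7; y = 8; a = 21
`result, y, a = y, a, result` → result = 8; y = 21; a = 7
`result, y = result + a, y - result` → result = 15; y = 13
So y = 13

Answer: 13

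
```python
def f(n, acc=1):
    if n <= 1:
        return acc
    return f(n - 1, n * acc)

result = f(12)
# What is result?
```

Accumulator trace (n, acc): (12, 1) -> (11, 12) -> (10, 132) -> (9, 1320) -> (8, 11880) -> (7, 95040) -> (6, 665280) -> (5, 3991680) -> (4, 19958400) -> (3, 79833600) -> (2, 239500800) -> (1, 479001600) -> return 479001600

Answer: 479001600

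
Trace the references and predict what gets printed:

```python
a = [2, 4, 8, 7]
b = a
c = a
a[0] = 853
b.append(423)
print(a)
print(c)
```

Key concept: multiple aliases.
Step by step:
`a = [2, 4, 8, 7]` → a = [2, 4, 8, 7]
`b = a` → b = [2, 4, 8, 7] (same object as a)
`c = a` → c = [2, 4, 8, 7] (same object as a, b)
`a[0] = 853` → a = [853, 4, 8, 7] (same object as b, c); b = [853, 4, 8, 7] (same object as a, c); c = [853, 4, 8, 7] (same object as a, b)
`b.append(423)` → a = [853, 4, 8, 7, 423] (same object as b, c); b = [853, 4, 8, 7, 423] (same object as a, c); c = [853, 4, 8, 7, 423] (same object as a, b)
`print(a)` → prints [853, 4, 8, 7, 423]
`print(c)` → prints [853, 4, 8, 7, 423]

Answer:
[853, 4, 8, 7, 423]
[853, 4, 8, 7, 423]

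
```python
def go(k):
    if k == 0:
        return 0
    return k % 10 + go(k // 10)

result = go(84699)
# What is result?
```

Sum of digits of 84699: 9 + 9 + 6 + 4 + 8 = 36

Answer: 36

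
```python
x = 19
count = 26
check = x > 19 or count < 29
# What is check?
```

Trace:
`x = 19` → x = 19
`count = 26` → count = 26
`check = x > 19 or count < 29` → check = True
So check = True

Answer: True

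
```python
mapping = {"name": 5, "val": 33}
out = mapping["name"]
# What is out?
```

Trace:
`mapping = {"name": 5, "val": 33}` → mapping = {'name': 5, 'val': 33}
`out = mapping["name"]` → out = 5
So out = 5

Answer: 5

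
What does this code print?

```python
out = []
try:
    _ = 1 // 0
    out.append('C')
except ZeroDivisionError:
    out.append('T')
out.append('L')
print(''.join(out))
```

Execution trace: 'T' (except ZeroDivisionError) → 'L' (after the try/except). Output: TL

Answer: TL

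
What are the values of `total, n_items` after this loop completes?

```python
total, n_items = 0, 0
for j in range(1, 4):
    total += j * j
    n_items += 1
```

Sum of squares and count
`total, n_items` takes the values: (0, 0) → (1, 0) → (1, 1) → (5, 1) → (5, 2) → (14, 2) → (14, 3)

Answer: 14, 3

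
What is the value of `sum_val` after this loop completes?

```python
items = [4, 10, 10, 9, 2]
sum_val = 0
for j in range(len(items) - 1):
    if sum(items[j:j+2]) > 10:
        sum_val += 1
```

Count windows with sum > 10
`sum_val` takes the values: 0 → 1 → 2 → 3 → 4

Answer: 4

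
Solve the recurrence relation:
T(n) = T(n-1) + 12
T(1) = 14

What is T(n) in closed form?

Unrolling: T(n) = T(1) + 12·(n-1) = 14 + 12(n-1) = 12n + 2.

Answer: T(n) = 12n + 2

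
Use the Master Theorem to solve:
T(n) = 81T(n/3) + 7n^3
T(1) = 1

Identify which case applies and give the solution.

a=81, b=3, f(n)=7n^3. log_3(81) = 4. Since c=3 < 4, Case 1 applies: T(n) = Θ(n^log_b(a)) = O(n^4).

Answer: O(n^4) - Case 1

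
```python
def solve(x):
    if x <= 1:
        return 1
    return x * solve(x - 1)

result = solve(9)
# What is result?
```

solve(9) = 9 * 8 * 7 * 6 * 5 * 4 * 3 * 2 * 1 = 362880

Answer: 362880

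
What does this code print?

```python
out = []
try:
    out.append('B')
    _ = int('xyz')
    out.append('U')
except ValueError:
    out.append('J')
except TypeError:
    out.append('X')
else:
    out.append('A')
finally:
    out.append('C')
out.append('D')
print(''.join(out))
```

Execution trace: 'B' (try body) → 'J' (except ValueError) → 'C' (finally) → 'D' (after the try/except). Output: BJCD

Answer: BJCD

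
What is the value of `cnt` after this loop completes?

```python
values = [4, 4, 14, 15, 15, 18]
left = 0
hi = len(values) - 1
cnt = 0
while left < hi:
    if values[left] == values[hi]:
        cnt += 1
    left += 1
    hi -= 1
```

Count matching pairs from ends
`cnt` takes the values: 0

Answer: 0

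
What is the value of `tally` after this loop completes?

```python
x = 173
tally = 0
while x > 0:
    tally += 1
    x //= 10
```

Count digits by repeated division by 10
`tally` takes the values: 0 → 1 → 2 → 3

Answer: 3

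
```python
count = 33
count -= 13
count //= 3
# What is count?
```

Trace:
`count = 33` → count = 33
`count -= 13` → count = 20
`count //= 3` → count = 6
So count = 6

Answer: 6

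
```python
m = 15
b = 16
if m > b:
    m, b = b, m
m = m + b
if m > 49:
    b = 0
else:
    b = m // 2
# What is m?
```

Trace:
`m = 15` → m = 15
`b = 16` → b = 16
`if m > b: ...` → m > b is False → no variable changes
`m = m + b` → m = 31
`if m > 49: ...` → m > 49 is False, take else branch → b = 15
So m = 31

Answer: 31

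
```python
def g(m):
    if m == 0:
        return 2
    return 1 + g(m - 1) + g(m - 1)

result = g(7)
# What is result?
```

g(m) = 1 + 2·g(m-1), g(0)=2. Closed form: (2+1)·2^7 - 1 = 383.

Answer: 383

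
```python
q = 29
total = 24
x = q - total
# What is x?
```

Trace:
`q = 29` → q = 29
`total = 24` → total = 24
`x = q - total` → x = 5
So x = 5

Answer: 5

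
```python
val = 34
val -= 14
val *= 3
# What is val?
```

Trace:
`val = 34` → val = 34
`val -= 14` → val = 20
`val *= 3` → val = 60
So val = 60

Answer: 60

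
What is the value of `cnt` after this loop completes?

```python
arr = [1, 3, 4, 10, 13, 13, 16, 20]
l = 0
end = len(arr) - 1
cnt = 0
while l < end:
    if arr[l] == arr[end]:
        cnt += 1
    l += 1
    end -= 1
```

Count matching pairs from ends
`cnt` takes the values: 0

Answer: 0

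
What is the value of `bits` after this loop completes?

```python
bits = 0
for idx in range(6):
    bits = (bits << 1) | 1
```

Build 6 consecutive 1-bits: 0b111111
`bits` takes the values: 0 → 1 → 3 → 7 → 15 → 31 → 63

Answer: 63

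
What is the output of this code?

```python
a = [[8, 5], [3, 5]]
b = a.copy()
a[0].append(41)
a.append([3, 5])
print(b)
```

Key concept: shallow copy with nested lists.
Step by step:
`a = [[8, 5], [3, 5]]` → a = [[8, 5], [3, 5]]
`b = a.copy()` → b = [[8, 5], [3, 5]]
`a[0].append(41)` → a = [[8, 5, 41], [3, 5]]; b = [[8, 5, 41], [3, 5]]
`a.append([3, 5])` → a = [[8, 5, 41], [3, 5], [3, 5]]
`print(b)` → prints [[8, 5, 41], [3, 5]]

Answer: [[8, 5, 41], [3, 5]]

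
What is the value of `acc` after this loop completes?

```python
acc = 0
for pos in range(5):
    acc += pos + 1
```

Start at 0, add 1 to 5 = 15
`acc` takes the values: 0 → 1 → 3 → 6 → 10 → 15

Answer: 15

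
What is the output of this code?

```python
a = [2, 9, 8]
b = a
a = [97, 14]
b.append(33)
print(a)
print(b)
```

Key concept: rebinding vs mutation: a is rebound to a new list, b still points at the original.
Step by step:
`a = [2, 9, 8]` → a = [2, 9, 8]
`b = a` → b = [2, 9, 8] (same object as a)
`a = [97, 14]` → a = [97, 14]
`b.append(33)` → b = [2, 9, 8, 33]
`print(a)` → prints [97, 14]
`print(b)` → prints [2, 9, 8, 33]

Answer:
[97, 14]
[2, 9, 8, 33]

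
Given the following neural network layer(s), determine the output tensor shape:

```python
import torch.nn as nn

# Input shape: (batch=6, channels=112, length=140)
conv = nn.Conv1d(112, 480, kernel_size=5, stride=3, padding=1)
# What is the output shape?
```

Input: (6, 112, 140) -> Output: (6, 480, 46)

Answer: (6, 480, 46)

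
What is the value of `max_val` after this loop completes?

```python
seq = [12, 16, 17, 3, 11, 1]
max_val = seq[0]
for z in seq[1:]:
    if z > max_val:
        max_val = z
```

Maximum of [12, 16, 17, 3, 11, 1]
`max_val` takes the values: 12 → 16 → 17

Answer: 17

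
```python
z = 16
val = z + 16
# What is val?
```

Trace:
`z = 16` → z = 16
`val = z + 16` → val = 32
So val = 32

Answer: 32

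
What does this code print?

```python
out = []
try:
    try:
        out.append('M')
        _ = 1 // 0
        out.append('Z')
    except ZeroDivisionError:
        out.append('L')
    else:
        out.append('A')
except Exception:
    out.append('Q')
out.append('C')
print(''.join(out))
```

Execution trace: 'M' (inner try body) → 'L' (inner except ZeroDivisionError) → 'C' (after the try/except). Output: MLC

Answer: MLC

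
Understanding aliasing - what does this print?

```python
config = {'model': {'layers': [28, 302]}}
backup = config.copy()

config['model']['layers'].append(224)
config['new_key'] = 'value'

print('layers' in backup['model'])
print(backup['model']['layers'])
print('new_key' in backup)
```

Key concept: shallow copy gotcha with nested dict.
Step by step:
`config = {'model': {'layers': [28, 302]}}` → config = {'model': {'layers': [28, 302]}}
`backup = config.copy()` → backup = {'model': {'layers': [28, 302]}}
`config['model']['layers'].append(224)` → config = {'model': {'layers': [28, 302, 224]}}; backup = {'model': {'layers': [28, 302, 224]}}
`config['new_key'] = 'value'` → config = {'model': {'layers': [28, 302, 224]}, 'new_key': 'value'}
`print('layers' in backup['model'])` → prints True
`print(backup['model']['layers'])` → prints [28, 302, 224]
`print('new_key' in backup)` → prints False

Answer:
True
[28, 302, 224]
False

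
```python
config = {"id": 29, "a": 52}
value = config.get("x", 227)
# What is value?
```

Trace:
`config = {"id": 29, "a": 52}` → config = {'id': 29, 'a': 52}
`value = config.get("x", 227)` → value = 227
So value = 227

Answer: 227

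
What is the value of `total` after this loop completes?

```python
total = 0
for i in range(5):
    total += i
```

Sum of 0 to 4 = 10
`total` takes the values: 0 → 1 → 3 → 6 → 10

Answer: 10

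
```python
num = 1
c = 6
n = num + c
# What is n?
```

Trace:
`num = 1` → num = 1
`c = 6` → c = 6
`n = num + c` → n = 7
So n = 7

Answer: 7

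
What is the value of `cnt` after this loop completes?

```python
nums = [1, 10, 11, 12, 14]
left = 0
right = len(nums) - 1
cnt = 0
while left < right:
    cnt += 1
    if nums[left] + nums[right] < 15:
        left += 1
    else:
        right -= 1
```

Steps to find pair summing to 15
`cnt` takes the values: 0 → 1 → 2 → 3 → 4

Answer: 4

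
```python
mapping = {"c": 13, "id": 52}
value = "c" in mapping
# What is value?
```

Trace:
`mapping = {"c": 13, "id": 52}` → mapping = {'c': 13, 'id': 52}
`value = "c" in mapping` → value = True
So value = True

Answer: True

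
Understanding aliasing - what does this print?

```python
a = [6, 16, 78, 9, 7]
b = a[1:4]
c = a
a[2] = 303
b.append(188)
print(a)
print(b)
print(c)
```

Key concept: slice vs alias.
Step by step:
`a = [6, 16, 78, 9, 7]` → a = [6, 16, 78, 9, 7]
`b = a[1:4]` → b = [16, 78, 9]
`c = a` → c = [6, 16, 78, 9, 7] (same object as a)
`a[2] = 303` → a = [6, 16, 303, 9, 7] (same object as c); c = [6, 16, 303, 9, 7] (same object as a)
`b.append(188)` → b = [16, 78, 9, 188]
`print(a)` → prints [6, 16, 303, 9, 7]
`print(b)` → prints [16, 78, 9, 188]
`print(c)` → prints [6, 16, 303, 9, 7]

Answer:
[6, 16, 303, 9, 7]
[16, 78, 9, 188]
[6, 16, 303, 9, 7]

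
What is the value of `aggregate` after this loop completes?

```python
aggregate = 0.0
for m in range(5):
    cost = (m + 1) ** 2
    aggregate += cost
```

Sum of squared losses 1² + 2² + ... + 5²
`aggregate` takes the values: 0.0 → 1.0 → 5.0 → 14.0 → 30.0 → 55.0

Answer: 55.0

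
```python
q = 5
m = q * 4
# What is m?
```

Trace:
`q = 5` → q = 5
`m = q * 4` → m = 20
So m = 20

Answer: 20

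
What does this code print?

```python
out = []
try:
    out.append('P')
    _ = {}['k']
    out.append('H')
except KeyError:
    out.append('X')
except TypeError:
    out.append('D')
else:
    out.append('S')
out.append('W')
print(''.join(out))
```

Execution trace: 'P' (try body) → 'X' (except KeyError) → 'W' (after the try/except). Output: PXW

Answer: PXW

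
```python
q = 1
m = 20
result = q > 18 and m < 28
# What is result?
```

Trace:
`q = 1` → q = 1
`m = 20` → m = 20
`result = q > 18 and m < 28` → result = False
So result = False

Answer: False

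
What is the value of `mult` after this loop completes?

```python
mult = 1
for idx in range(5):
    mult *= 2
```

2^5 = 32
`mult` takes the values: 1 → 2 → 4 → 8 → 16 → 32

Answer: 32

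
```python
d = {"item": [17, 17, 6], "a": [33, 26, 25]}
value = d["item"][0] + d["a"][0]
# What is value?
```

Trace:
`d = {"item": [17, 17, 6], "a": [33, 26, 25]}` → d = {'item': [17, 17, 6], 'a': [33, 26, 25]}
`value = d["item"][0] + d["a"][0]` → value = 50
So value = 50

Answer: 50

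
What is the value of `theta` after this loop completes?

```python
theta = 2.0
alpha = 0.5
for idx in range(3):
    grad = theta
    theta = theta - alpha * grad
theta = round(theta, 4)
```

Gradient descent: w = 2.0 * (1 - 0.5)^3
`theta` takes the values: 2.0 → 1.0 → 0.5 → 0.25

Answer: 0.25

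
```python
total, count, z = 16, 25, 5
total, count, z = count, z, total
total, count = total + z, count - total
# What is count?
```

Trace:
`total, count, z = 16, 25, 5` → total = 16; count = 25; z = 5
`total, count, z = count, z, total` → total = 25; count = 5; z = 16
`total, count = total + z, count - total` → total = 41; count = -20
So count = -20

Answer: -20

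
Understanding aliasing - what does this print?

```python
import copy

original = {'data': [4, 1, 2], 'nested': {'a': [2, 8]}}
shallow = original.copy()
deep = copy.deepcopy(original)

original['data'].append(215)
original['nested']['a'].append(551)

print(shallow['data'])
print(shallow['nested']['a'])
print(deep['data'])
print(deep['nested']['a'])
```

Key concept: comparing shallow vs deep copy.
Step by step:
`original = {'data': [4, 1, 2], 'nested': {'a': [2, 8]}}` → original = {'data': [4, 1, 2], 'nested': {'a': [2, 8]}}
`shallow = original.copy()` → shallow = {'data': [4, 1, 2], 'nested': {'a': [2, 8]}}
`deep = copy.deepcopy(original)` → deep = {'data': [4, 1, 2], 'nested': {'a': [2, 8]}}
`original['data'].append(215)` → original = {'data': [4, 1, 2, 215], 'nested': {'a': [2, 8]}}; shallow = {'data': [4, 1, 2, 215], 'nested': {'a': [2, 8]}}
`original['nested']['a'].append(551)` → original = {'data': [4, 1, 2, 215], 'nested': {'a': [2, 8, 551]}}; shallow = {'data': [4, 1, 2, 215], 'nested': {'a': [2, 8, 551]}}
`print(shallow['data'])` → prints [4, 1, 2, 215]
`print(shallow['nested']['a'])` → prints [2, 8, 551]
`print(deep['data'])` → prints [4, 1, 2]
`print(deep['nested']['a'])` → prints [2, 8]

Answer:
[4, 1, 2, 215]
[2, 8, 551]
[4, 1, 2]
[2, 8]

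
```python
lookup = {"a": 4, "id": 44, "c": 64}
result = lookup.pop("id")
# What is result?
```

Trace:
`lookup = {"a": 4, "id": 44, "c": 64}` → lookup = {'a': 4, 'id': 44, 'c': 64}
`result = lookup.pop("id")` → lookup = {'a': 4, 'c': 64}; result = 44
So result = 44

Answer: 44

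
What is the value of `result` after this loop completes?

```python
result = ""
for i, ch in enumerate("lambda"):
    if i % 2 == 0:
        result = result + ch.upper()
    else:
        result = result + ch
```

Uppercase even positions in 'lambda'
`result` takes the values: "" → "L" → "La" → "LaM" → "LaMb" → "LaMbD" → "LaMbDa"

Answer: "LaMbDa"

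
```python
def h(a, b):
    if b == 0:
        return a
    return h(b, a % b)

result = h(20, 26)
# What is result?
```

h(20, 26) -> h(26, 20) -> h(20, 6) -> h(6, 2) -> h(2, 0) -> 2

Answer: 2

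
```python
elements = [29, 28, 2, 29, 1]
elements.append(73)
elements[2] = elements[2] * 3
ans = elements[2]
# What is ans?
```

Trace:
`elements = [29, 28, 2, 29, 1]` → elements = [29, 28, 2, 29, 1]
`elements.append(73)` → elements = [29, 28, 2, 29, 1, 73]
`elements[2] = elements[2] * 3` → elements = [29, 28, 6, 29, 1, 73]
`ans = elements[2]` → ans = 6
So ans = 6

Answer: 6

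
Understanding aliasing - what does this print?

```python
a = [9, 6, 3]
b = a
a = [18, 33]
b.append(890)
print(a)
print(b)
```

Key concept: rebinding vs mutation: a is rebound to a new list, b still points at the original.
Step by step:
`a = [9, 6, 3]` → a = [9, 6, 3]
`b = a` → b = [9, 6, 3] (same object as a)
`a = [18, 33]` → a = [18, 33]
`b.append(890)` → b = [9, 6, 3, 890]
`print(a)` → prints [18, 33]
`print(b)` → prints [9, 6, 3, 890]

Answer:
[18, 33]
[9, 6, 3, 890]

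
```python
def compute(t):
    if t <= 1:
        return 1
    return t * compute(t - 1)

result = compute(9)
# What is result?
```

compute(9) = 9 * 8 * 7 * 6 * 5 * 4 * 3 * 2 * 1 = 362880

Answer: 362880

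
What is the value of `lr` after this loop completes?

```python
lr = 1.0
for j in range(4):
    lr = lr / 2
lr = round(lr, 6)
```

Halving LR 4 times: 1 / 2^4
`lr` takes the values: 1.0 → 0.5 → 0.25 → 0.125 → 0.0625

Answer: 0.0625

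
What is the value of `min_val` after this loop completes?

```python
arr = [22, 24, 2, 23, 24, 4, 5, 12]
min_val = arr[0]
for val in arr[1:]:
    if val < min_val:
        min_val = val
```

Minimum of [22, 24, 2, 23, 24, 4, 5, 12]
`min_val` takes the values: 22 → 2

Answer: 2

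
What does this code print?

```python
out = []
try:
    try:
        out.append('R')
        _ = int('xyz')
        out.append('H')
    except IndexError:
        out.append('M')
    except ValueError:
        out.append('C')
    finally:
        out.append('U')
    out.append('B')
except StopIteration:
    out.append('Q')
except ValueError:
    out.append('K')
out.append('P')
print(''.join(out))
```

Execution trace: 'R' (inner try body) → 'C' (inner except ValueError) → 'U' (inner finally) → 'B' (try body, no exception) → 'P' (after the try/except). Output: RCUBP

Answer: RCUBP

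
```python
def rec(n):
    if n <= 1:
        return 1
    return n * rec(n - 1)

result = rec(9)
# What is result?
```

rec(9) = 9 * 8 * 7 * 6 * 5 * 4 * 3 * 2 * 1 = 362880

Answer: 362880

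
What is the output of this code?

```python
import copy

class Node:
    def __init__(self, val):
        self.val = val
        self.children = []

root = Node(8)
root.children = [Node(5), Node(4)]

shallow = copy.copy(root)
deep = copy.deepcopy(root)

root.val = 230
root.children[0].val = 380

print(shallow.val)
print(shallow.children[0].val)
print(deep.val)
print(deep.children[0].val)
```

Key concept: deep copy with custom objects.
Step by step:
`root = Node(8)` → root = Node(val=8, children=[])
`root.children = [Node(5), Node(4)]` → root = Node(val=8, children=[Node(val=5, children=[]), Node(val=4, children=[])])
`shallow = copy.copy(root)` → shallow = Node(val=8, children=[Node(val=5, children=[]), Node(val=4, children=[])])
`deep = copy.deepcopy(root)` → deep = Node(val=8, children=[Node(val=5, children=[]), Node(val=4, children=[])])
`root.val = 230` → root = Node(val=230, children=[Node(val=5, children=[]), Node(val=4, children=[])])
`root.children[0].val = 380` → root = Node(val=230, children=[Node(val=380, children=[]), Node(val=4, children=[])]); shallow = Node(val=8, children=[Node(val=380, children=[]), Node(val=4, children=[])])
`print(shallow.val)` → prints 8
`print(shallow.children[0].val)` → prints 380
`print(deep.val)` → prints 8
`print(deep.children[0].val)` → prints 5

Answer:
8
380
8
5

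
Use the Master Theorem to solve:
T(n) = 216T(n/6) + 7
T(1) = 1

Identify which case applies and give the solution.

a=216, b=6, f(n)=7. log_6(216) = 3. Since c=0 < 3, Case 1 applies: T(n) = Θ(n^log_b(a)) = O(n^3).

Answer: O(n^3) - Case 1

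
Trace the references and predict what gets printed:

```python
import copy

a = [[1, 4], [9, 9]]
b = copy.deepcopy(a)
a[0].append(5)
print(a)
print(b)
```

Key concept: deep copy is fully independent.
Step by step:
`a = [[1, 4], [9, 9]]` → a = [[1, 4], [9, 9]]
`b = copy.deepcopy(a)` → b = [[1, 4], [9, 9]]
`a[0].append(5)` → a = [[1, 4, 5], [9, 9]]
`print(a)` → prints [[1, 4, 5], [9, 9]]
`print(b)` → prints [[1, 4], [9, 9]]

Answer:
[[1, 4, 5], [9, 9]]
[[1, 4], [9, 9]]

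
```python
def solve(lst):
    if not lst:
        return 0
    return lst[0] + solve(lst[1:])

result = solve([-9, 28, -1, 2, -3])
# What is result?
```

(-9) + 28 + (-1) + 2 + (-3) + 0 = 17

Answer: 17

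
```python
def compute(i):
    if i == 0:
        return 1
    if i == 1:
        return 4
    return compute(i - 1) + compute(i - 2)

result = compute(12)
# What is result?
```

Build up from base cases: compute(0)=1, compute(1)=4, compute(2)=5, compute(3)=9, compute(4)=14, compute(5)=23, compute(6)=37, ..., compute(12)=665

Answer: 665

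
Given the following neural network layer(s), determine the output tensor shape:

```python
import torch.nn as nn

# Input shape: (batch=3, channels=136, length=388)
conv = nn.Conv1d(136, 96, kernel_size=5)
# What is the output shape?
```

Input: (3, 136, 388) -> Output: (3, 96, 384)

Answer: (3, 96, 384)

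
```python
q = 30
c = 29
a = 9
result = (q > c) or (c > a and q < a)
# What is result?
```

Trace:
`q = 30` → q = 30
`c = 29` → c = 29
`a = 9` → a = 9
`result = (q > c) or (c > a and q < a)` → result = True
So result = True

Answer: True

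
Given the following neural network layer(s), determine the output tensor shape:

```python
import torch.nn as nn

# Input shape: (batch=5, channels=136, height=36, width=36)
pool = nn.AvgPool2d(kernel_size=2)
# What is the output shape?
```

Input: (5, 136, 36, 36) -> Output: (5, 136, 18, 18)

Answer: (5, 136, 18, 18)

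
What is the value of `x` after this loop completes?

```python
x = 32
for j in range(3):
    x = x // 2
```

Halve 3 times: 32 // 2^3 = 4
`x` takes the values: 32 → 16 → 8 → 4

Answer: 4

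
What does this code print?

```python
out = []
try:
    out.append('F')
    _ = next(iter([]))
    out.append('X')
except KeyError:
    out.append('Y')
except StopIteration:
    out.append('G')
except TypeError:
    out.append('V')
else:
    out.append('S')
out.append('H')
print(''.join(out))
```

Execution trace: 'F' (try body) → 'G' (except StopIteration) → 'H' (after the try/except). Output: FGH

Answer: FGH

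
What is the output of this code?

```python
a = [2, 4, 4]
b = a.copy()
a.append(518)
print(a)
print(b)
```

Key concept: list.copy() creates independent copy.
Step by step:
`a = [2, 4, 4]` → a = [2, 4, 4]
`b = a.copy()` → b = [2, 4, 4]
`a.append(518)` → a = [2, 4, 4, 518]
`print(a)` → prints [2, 4, 4, 518]
`print(b)` → prints [2, 4, 4]

Answer:
[2, 4, 4, 518]
[2, 4, 4]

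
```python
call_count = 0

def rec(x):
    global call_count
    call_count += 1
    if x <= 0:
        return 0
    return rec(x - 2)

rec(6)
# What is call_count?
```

Linear recursion stepping by 2: 4 calls from x=6 down to ≤0.

Answer: 4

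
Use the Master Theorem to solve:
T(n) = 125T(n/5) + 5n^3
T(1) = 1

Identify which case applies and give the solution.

a=125, b=5, f(n)=5n^3. log_5(125) = 3. Since c=3 = 3, Case 2 applies: T(n) = Θ(n^log_b(a) · log n) = O(n^3 log n).

Answer: O(n^3 log n) - Case 2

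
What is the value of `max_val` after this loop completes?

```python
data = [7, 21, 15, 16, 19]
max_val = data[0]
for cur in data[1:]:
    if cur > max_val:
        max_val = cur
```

Maximum of [7, 21, 15, 16, 19]
`max_val` takes the values: 7 → 21

Answer: 21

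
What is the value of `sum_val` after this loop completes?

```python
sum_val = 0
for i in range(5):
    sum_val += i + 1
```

Start at 0, add 1 to 5 = 15
`sum_val` takes the values: 0 → 1 → 3 → 6 → 10 → 15

Answer: 15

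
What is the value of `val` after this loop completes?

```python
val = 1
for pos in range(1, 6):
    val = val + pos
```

Start at 1, add 1 through 5
`val` takes the values: 1 → 2 → 4 → 7 → 11 → 16

Answer: 16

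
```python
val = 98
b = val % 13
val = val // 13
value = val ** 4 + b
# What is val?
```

Trace:
`val = 98` → val = 98
`b = val % 13` → b = 7
`val = val // 13` → val = 7
`value = val ** 4 + b` → value = 2408
So val = 7

Answer: 7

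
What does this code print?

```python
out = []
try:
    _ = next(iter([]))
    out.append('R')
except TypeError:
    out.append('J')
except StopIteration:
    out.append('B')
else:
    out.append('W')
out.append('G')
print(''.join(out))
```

Execution trace: 'B' (except StopIteration) → 'G' (after the try/except). Output: BG

Answer: BG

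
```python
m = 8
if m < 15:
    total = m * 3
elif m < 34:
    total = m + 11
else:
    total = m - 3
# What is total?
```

Trace:
`m = 8` → m = 8
`if m < 15: ...` → m < 15 is True → total = 24
So total = 24

Answer: 24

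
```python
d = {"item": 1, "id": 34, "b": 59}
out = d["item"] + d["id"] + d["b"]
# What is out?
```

Trace:
`d = {"item": 1, "id": 34, "b": 59}` → d = {'item': 1, 'id': 34, 'b': 59}
`out = d["item"] + d["id"] + d["b"]` → out = 94
So out = 94

Answer: 94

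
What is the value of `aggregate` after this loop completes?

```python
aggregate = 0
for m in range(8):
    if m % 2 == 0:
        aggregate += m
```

Sum of even numbers 0 to 7
`aggregate` takes the values: 0 → 2 → 6 → 12

Answer: 12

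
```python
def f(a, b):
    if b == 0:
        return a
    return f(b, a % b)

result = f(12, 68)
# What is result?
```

f(12, 68) -> f(68, 12) -> f(12, 8) -> f(8, 4) -> f(4, 0) -> 4

Answer: 4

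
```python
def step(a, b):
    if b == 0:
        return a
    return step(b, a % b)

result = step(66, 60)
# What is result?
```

step(66, 60) -> step(60, 6) -> step(6, 0) -> 6

Answer: 6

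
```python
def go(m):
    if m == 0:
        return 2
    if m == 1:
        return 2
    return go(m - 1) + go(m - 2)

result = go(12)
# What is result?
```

Build up from base cases: go(0)=2, go(1)=2, go(2)=4, go(3)=6, go(4)=10, go(5)=16, go(6)=26, ..., go(12)=466

Answer: 466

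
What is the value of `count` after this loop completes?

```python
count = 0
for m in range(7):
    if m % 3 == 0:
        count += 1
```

Count numbers divisible by 3 in range(7)
`count` takes the values: 0 → 1 → 2 → 3

Answer: 3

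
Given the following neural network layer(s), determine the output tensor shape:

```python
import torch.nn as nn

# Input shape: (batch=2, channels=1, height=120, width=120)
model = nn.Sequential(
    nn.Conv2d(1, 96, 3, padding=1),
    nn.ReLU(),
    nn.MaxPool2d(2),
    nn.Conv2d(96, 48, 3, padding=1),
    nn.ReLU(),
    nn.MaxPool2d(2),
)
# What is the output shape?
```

Input: (2, 1, 120, 120) -> after first Conv2d: (2, 96, 120, 120) -> after first MaxPool2d: (2, 96, 60, 60) -> after second Conv2d: (2, 48, 60, 60) -> Output: (2, 48, 30, 30)

Answer: (2, 48, 30, 30)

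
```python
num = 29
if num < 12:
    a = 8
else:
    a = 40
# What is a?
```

Trace:
`num = 29` → num = 29
`if num < 12: ...` → num < 12 is False, take else branch → a = 40
So a = 40

Answer: 40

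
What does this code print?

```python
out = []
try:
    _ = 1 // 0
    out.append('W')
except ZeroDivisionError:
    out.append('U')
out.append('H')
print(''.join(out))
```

Execution trace: 'U' (except ZeroDivisionError) → 'H' (after the try/except). Output: UH

Answer: UH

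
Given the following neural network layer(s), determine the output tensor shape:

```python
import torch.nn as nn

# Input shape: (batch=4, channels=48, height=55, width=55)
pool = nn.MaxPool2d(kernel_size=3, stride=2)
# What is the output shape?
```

Input: (4, 48, 55, 55) -> Output: (4, 48, 27, 27)

Answer: (4, 48, 27, 27)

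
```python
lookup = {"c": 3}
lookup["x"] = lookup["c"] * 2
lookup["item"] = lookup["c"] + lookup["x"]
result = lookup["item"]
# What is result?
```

Trace:
`lookup = {"c": 3}` → lookup = {'c': 3}
`lookup["x"] = lookup["c"] * 2` → lookup = {'c': 3, 'x': 6}
`lookup["item"] = lookup["c"] + lookup["x"]` → lookup = {'c': 3, 'x': 6, 'item': 9}
`result = lookup["item"]` → result = 9
So result = 9

Answer: 9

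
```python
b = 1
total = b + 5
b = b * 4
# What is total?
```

Trace:
`b = 1` → b = 1
`total = b + 5` → total = 6
`b = b * 4` → b = 4
So total = 6

Answer: 6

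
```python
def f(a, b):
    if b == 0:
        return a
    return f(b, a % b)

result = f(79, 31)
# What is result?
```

f(79, 31) -> f(31, 17) -> f(17, 14) -> f(14, 3) -> f(3, 2) -> f(2, 1) -> f(1, 0) -> 1

Answer: 1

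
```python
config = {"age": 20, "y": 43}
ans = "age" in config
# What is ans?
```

Trace:
`config = {"age": 20, "y": 43}` → config = {'age': 20, 'y': 43}
`ans = "age" in config` → ans = True
So ans = True

Answer: True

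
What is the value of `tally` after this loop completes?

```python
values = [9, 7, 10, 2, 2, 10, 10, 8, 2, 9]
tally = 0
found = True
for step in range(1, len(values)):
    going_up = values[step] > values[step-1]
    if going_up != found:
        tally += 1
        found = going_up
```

Count direction changes in [9, 7, 10, 2, 2, 10, 10, 8, 2, 9]
`tally` takes the values: 0 → 1 → 2 → 3 → 4 → 5 → 6

Answer: 6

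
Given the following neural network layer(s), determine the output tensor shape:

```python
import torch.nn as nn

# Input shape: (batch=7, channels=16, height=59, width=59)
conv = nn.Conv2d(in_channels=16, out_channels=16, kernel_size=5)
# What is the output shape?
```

Input: (7, 16, 59, 59) -> Output: (7, 16, 55, 55)

Answer: (7, 16, 55, 55)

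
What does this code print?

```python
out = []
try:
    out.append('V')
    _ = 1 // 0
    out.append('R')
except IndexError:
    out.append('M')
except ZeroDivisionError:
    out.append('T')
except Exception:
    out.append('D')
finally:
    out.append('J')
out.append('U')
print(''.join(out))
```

Execution trace: 'V' (try body) → 'T' (except ZeroDivisionError) → 'J' (finally) → 'U' (after the try/except). Output: VTJU

Answer: VTJU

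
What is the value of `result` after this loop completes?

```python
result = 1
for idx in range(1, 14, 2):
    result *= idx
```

Product of 1, 3, 5, ... up to 13
`result` takes the values: 1 → 3 → 15 → 105 → 945 → 10395 → 135135

Answer: 135135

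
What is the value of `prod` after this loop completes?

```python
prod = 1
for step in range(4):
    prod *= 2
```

2^4 = 16
`prod` takes the values: 1 → 2 → 4 → 8 → 16

Answer: 16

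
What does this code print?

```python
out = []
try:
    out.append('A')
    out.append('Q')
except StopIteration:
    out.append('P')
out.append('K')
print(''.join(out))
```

Execution trace: 'A' (try body) → 'Q' (try body, no exception) → 'K' (after the try/except). Output: AQK

Answer: AQK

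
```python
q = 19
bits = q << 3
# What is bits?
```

Trace:
`q = 19` → q = 19
`bits = q << 3` → bits = 152
So bits = 152

Answer: 152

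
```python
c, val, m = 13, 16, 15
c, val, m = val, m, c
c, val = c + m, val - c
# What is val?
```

Trace:
`c, val, m = 13, 16, 15` → c = 13; val = 16; m = 15
`c, val, m = val, m, c` → c = 16; val = 15; m = 13
`c, val = c + m, val - c` → c = 29; val = -1
So val = -1

Answer: -1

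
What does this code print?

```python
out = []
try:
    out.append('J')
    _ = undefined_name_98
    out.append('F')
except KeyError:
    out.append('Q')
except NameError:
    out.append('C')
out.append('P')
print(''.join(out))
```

Execution trace: 'J' (try body) → 'C' (except NameError) → 'P' (after the try/except). Output: JCP

Answer: JCP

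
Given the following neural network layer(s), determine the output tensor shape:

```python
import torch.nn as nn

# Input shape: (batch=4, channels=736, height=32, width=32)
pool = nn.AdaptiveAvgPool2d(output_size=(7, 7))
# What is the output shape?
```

Input: (4, 736, 32, 32) -> Output: (4, 736, 7, 7)

Answer: (4, 736, 7, 7)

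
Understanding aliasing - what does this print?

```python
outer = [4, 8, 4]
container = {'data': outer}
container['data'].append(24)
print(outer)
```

Key concept: dict holds reference to list.
Step by step:
`outer = [4, 8, 4]` → outer = [4, 8, 4]
`container = {'data': outer}` → container = {'data': [4, 8, 4]}
`container['data'].append(24)` → outer = [4, 8, 4, 24]; container = {'data': [4, 8, 4, 24]}
`print(outer)` → prints [4, 8, 4, 24]

Answer: [4, 8, 4, 24]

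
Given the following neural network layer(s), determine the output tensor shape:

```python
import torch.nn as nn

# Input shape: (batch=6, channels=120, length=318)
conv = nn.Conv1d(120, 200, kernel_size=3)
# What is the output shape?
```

Input: (6, 120, 318) -> Output: (6, 200, 316)

Answer: (6, 200, 316)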